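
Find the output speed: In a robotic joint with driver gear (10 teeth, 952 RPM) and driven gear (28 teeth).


Given: N1 = 10 teeth, w1 = 952 RPM, N2 = 28 teeth
Using N1*w1 = N2*w2
w2 = N1*w1 / N2
w2 = 10*952 / 28
w2 = 9520 / 28
w2 = 340 RPM

340 RPM


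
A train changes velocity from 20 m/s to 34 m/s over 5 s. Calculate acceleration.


Given: initial velocity v0 = 20 m/s, final velocity v = 34 m/s, time t = 5 s
Using a = (v - v0) / t
a = (34 - 20) / 5
a = 14 / 5
a = 14/5 m/s^2

14/5 m/s^2


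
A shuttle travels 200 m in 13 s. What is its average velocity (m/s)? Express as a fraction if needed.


Given: distance d = 200 m, time t = 13 s
Using v = d / t
v = 200 / 13
v = 200/13 m/s

200/13 m/s


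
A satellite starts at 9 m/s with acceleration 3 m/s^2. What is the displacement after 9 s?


Given: v0 = 9 m/s, a = 3 m/s^2, t = 9 s
Using s = v0*t + (1/2)*a*t^2
s = 9*9 + (1/2)*3*9^2
s = 81 + (1/2)*243
s = 81 + 243/2
s = 405/2

405/2 m


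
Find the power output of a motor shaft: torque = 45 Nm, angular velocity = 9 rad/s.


Given: tau = 45 Nm, omega = 9 rad/s
Using P = tau * omega
P = 45 * 9
P = 405 W

405 W


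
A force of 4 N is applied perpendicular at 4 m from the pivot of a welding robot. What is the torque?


Given: F = 4 N, r = 4 m, angle = 90 deg (perpendicular)
Using tau = F * r * sin(90)
sin(90) = 1
tau = 4 * 4 * 1
tau = 16 Nm

16 Nm


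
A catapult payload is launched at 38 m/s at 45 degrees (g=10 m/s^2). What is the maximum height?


Given: v0 = 38 m/s, theta = 45 deg, g = 10 m/s^2
sin^2(45) = 1/2
Using H = v0^2 * sin^2(theta) / (2*g)
H = 38^2 * 1/2 / (2*10)
H = 1444 * 1/2 / 20
H = 722 / 20
H = 361/10 m

361/10 m


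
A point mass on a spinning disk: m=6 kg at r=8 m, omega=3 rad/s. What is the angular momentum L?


Given: m = 6 kg, r = 8 m, omega = 3 rad/s
For a point mass: I = m*r^2
I = 6*8^2 = 6*64 = 384
L = I*omega = 384*3
L = 1152 kg*m^2/s

1152 kg*m^2/s


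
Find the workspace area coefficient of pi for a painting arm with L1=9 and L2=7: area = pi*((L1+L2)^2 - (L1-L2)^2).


Given: L1 = 9, L2 = 7
(L1+L2)^2 = (16)^2 = 256
(L1-L2)^2 = (2)^2 = 4
Difference = 256 - 4 = 252
This equals 4*L1*L2 = 4*9*7 = 252
Workspace area = 252*pi

252


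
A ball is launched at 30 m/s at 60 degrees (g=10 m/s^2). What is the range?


Given: v0 = 30 m/s, theta = 60 deg, g = 10 m/s^2
sin(2*60) = sin(120) = sqrt(3)/2
Using R = v0^2 * sin(2*theta) / g
R = 30^2 * (sqrt(3)/2) / 10
R = 900 * sqrt(3) / 20
R = 45*sqrt(3) m

45*sqrt(3) m


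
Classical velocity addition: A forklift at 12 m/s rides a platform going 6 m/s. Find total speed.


Given: object velocity = 12 m/s, platform velocity = 6 m/s (same direction)
Using classical velocity addition: v_total = v_object + v_platform
v_total = 12 + 6
v_total = 18 m/s

18 m/s


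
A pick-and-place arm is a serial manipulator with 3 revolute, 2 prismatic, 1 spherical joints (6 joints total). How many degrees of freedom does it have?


Given: serial robot with 3 revolute, 2 prismatic, 1 spherical joints
DOF contribution per joint type: revolute=1, prismatic=1, spherical=3, fixed=0
DOF = 3*1 + 2*1 + 1*3
DOF = 8

8


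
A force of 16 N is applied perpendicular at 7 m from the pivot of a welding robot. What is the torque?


Given: F = 16 N, r = 7 m, angle = 90 deg (perpendicular)
Using tau = F * r * sin(90)
sin(90) = 1
tau = 16 * 7 * 1
tau = 112 Nm

112 Nm


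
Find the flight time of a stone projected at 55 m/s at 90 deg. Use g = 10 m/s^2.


Given: v0 = 55 m/s, theta = 90 deg, g = 10 m/s^2
sin(90) = 1
Using T = 2*v0*sin(theta) / g
T = 2*55*1 / 10
T = 110 / 10
T = 11 s

11 s


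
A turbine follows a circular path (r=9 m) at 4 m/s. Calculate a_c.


Given: v = 4 m/s, r = 9 m
Using a_c = v^2 / r
a_c = 4^2 / 9
a_c = 16 / 9
a_c = 16/9 m/s^2

16/9 m/s^2


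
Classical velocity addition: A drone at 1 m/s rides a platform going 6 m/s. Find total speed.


Given: object velocity = 1 m/s, platform velocity = 6 m/s (same direction)
Using classical velocity addition: v_total = v_object + v_platform
v_total = 1 + 6
v_total = 7 m/s

7 m/s


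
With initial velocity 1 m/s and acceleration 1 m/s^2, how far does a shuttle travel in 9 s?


Given: v0 = 1 m/s, a = 1 m/s^2, t = 9 s
Using s = v0*t + (1/2)*a*t^2
s = 1*9 + (1/2)*1*9^2
s = 9 + (1/2)*81
s = 9 + 81/2
s = 99/2

99/2 m


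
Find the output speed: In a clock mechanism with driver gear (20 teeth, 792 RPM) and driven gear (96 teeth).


Given: N1 = 20 teeth, w1 = 792 RPM, N2 = 96 teeth
Using N1*w1 = N2*w2
w2 = N1*w1 / N2
w2 = 20*792 / 96
w2 = 15840 / 96
w2 = 165 RPM

165 RPM


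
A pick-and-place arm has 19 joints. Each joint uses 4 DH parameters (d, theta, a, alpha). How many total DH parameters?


Given: 19 joints, 4 DH parameters per joint (d, theta, a, alpha)
Total DH parameters = number_of_joints * 4
Total = 19 * 4
Total = 76

76


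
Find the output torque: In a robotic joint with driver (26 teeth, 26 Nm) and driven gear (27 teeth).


Given: N1 = 26, N2 = 27, T1 = 26 Nm
Using T2/T1 = N2/N1
T2 = T1 * N2 / N1
T2 = 26 * 27 / 26
T2 = 702 / 26
T2 = 27 Nm

27 Nm


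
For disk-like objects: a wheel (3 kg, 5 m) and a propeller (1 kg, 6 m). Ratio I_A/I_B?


Given: M1=3 kg, R1=5 m, M2=1 kg, R2=6 m
For a disk: I = (1/2)*M*R^2, so I_A/I_B = (M1*R1^2)/(M2*R2^2)
M1*R1^2 = 3*25 = 75
M2*R2^2 = 1*36 = 36
I_A/I_B = 75/36 = 25/12

25/12


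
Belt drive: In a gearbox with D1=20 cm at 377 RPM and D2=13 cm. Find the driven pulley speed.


Given: D1 = 20 cm, w1 = 377 RPM, D2 = 13 cm
Using D1*w1 = D2*w2
w2 = D1*w1 / D2
w2 = 20*377 / 13
w2 = 7540 / 13
w2 = 580 RPM

580 RPM


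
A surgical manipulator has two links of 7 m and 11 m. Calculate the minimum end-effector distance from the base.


Given: L1 = 7 m, L2 = 11 m
For a 2-link planar arm, min reach = |L1 - L2| (second link folded back)
Min reach = |7 - 11|
Min reach = 4 m

4 m


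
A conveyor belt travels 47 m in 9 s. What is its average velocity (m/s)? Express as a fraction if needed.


Given: distance d = 47 m, time t = 9 s
Using v = d / t
v = 47 / 9
v = 47/9 m/s

47/9 m/s


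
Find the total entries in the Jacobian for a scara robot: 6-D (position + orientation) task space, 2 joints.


Given: task space dimension = 6, joints = 2
Jacobian is a 6 x 2 matrix
Total entries = rows * columns
Total = 6 * 2
Total = 12

12


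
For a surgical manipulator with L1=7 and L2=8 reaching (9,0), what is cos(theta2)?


Given: L1 = 7, L2 = 8, target (x, y) = (9, 0)
Using cos(theta2) = (x^2 + y^2 - L1^2 - L2^2) / (2*L1*L2)
x^2 + y^2 = 9^2 + 0 = 81
L1^2 + L2^2 = 49 + 64 = 113
Numerator = 81 - 113 = -32
Denominator = 2*7*8 = 112
cos(theta2) = -32/112 = -2/7

-2/7


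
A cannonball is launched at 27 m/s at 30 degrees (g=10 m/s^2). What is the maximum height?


Given: v0 = 27 m/s, theta = 30 deg, g = 10 m/s^2
sin^2(30) = 1/4
Using H = v0^2 * sin^2(theta) / (2*g)
H = 27^2 * 1/4 / (2*10)
H = 729 * 1/4 / 20
H = 729/4 / 20
H = 729/80 m

729/80 m


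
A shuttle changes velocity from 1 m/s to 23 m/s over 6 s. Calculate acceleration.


Given: initial velocity v0 = 1 m/s, final velocity v = 23 m/s, time t = 6 s
Using a = (v - v0) / t
a = (23 - 1) / 6
a = 22 / 6
a = 11/3 m/s^2

11/3 m/s^2


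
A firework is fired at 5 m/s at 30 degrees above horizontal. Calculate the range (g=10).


Given: v0 = 5 m/s, theta = 30 deg, g = 10 m/s^2
sin(2*30) = sin(60) = sqrt(3)/2
Using R = v0^2 * sin(2*theta) / g
R = 5^2 * (sqrt(3)/2) / 10
R = 25 * sqrt(3) / 20
R = 5/4*sqrt(3) m

5/4*sqrt(3) m


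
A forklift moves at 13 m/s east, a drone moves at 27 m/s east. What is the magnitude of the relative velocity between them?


Given: v_A = 13 m/s east, v_B = 27 m/s east
Both move in the same direction; relative speed = |v_A - v_B|
|13 - 27| = |-14|
= 14 m/s

14 m/s


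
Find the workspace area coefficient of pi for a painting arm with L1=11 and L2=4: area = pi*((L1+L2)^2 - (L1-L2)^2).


Given: L1 = 11, L2 = 4
(L1+L2)^2 = (15)^2 = 225
(L1-L2)^2 = (7)^2 = 49
Difference = 225 - 49 = 176
This equals 4*L1*L2 = 4*11*4 = 176
Workspace area = 176*pi

176


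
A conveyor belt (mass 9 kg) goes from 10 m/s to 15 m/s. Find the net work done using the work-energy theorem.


Given: m = 9 kg, v0 = 10 m/s, v = 15 m/s
Using W = (1/2)*m*(v^2 - v0^2)
v^2 = 15^2 = 225
v0^2 = 10^2 = 100
v^2 - v0^2 = 225 - 100 = 125
W = (1/2)*9*125 = 1125/2 J

1125/2 J


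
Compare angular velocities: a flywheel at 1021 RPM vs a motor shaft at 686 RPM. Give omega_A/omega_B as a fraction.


Given: RPM_A = 1021, RPM_B = 686
omega = 2*pi*RPM/60, so omega_A/omega_B = RPM_A / RPM_B
omega_A/omega_B = 1021 / 686
omega_A/omega_B = 1021/686

1021/686


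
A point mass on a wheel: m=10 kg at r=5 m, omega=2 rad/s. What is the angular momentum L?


Given: m = 10 kg, r = 5 m, omega = 2 rad/s
For a point mass: I = m*r^2
I = 10*5^2 = 10*25 = 250
L = I*omega = 250*2
L = 500 kg*m^2/s

500 kg*m^2/s


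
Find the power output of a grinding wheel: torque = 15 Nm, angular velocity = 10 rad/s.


Given: tau = 15 Nm, omega = 10 rad/s
Using P = tau * omega
P = 15 * 10
P = 150 W

150 W


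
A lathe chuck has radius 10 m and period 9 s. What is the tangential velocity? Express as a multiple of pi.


Given: radius r = 10 m, period T = 9 s
Using v = 2*pi*r / T
v = 2*pi*10 / 9
v = 20*pi / 9
v = 20/9*pi m/s

20/9*pi m/s


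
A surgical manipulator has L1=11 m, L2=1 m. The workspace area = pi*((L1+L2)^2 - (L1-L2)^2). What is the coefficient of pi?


Given: L1 = 11, L2 = 1
(L1+L2)^2 = (12)^2 = 144
(L1-L2)^2 = (10)^2 = 100
Difference = 144 - 100 = 44
This equals 4*L1*L2 = 4*11*1 = 44
Workspace area = 44*pi

44


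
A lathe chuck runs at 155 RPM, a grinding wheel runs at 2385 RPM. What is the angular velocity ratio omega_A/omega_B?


Given: RPM_A = 155, RPM_B = 2385
omega = 2*pi*RPM/60, so omega_A/omega_B = RPM_A / RPM_B
omega_A/omega_B = 155 / 2385
omega_A/omega_B = 31/477

31/477


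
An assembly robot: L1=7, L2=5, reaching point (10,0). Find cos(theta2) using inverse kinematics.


Given: L1 = 7, L2 = 5, target (x, y) = (10, 0)
Using cos(theta2) = (x^2 + y^2 - L1^2 - L2^2) / (2*L1*L2)
x^2 + y^2 = 10^2 + 0 = 100
L1^2 + L2^2 = 49 + 25 = 74
Numerator = 100 - 74 = 26
Denominator = 2*7*5 = 70
cos(theta2) = 26/70 = 13/35

13/35


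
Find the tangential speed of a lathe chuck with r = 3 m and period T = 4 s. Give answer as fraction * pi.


Given: radius r = 3 m, period T = 4 s
Using v = 2*pi*r / T
v = 2*pi*3 / 4
v = 6*pi / 4
v = 3/2*pi m/s

3/2*pi m/s


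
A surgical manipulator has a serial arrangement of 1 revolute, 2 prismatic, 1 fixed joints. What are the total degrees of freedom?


Given: serial robot with 1 revolute, 2 prismatic, 1 fixed joints
DOF contribution per joint type: revolute=1, prismatic=1, spherical=3, fixed=0
DOF = 1*1 + 2*1 + 1*0
DOF = 3

3


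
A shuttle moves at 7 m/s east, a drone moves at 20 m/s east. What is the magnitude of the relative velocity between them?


Given: v_A = 7 m/s east, v_B = 20 m/s east
Both move in the same direction; relative speed = |v_A - v_B|
|7 - 20| = |-13|
= 13 m/s

13 m/s


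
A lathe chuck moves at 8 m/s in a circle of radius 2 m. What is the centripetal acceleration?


Given: v = 8 m/s, r = 2 m
Using a_c = v^2 / r
a_c = 8^2 / 2
a_c = 64 / 2
a_c = 32 m/s^2

32 m/s^2


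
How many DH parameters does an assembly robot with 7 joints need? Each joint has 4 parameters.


Given: 7 joints, 4 DH parameters per joint (d, theta, a, alpha)
Total DH parameters = number_of_joints * 4
Total = 7 * 4
Total = 28

28


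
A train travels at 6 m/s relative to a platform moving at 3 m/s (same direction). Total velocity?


Given: object velocity = 6 m/s, platform velocity = 3 m/s (same direction)
Using classical velocity addition: v_total = v_object + v_platform
v_total = 6 + 3
v_total = 9 m/s

9 m/s


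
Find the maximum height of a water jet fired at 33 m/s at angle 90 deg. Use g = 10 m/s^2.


Given: v0 = 33 m/s, theta = 90 deg, g = 10 m/s^2
sin^2(90) = 1
Using H = v0^2 * sin^2(theta) / (2*g)
H = 33^2 * 1 / (2*10)
H = 1089 * 1 / 20
H = 1089 / 20
H = 1089/20 m

1089/20 m


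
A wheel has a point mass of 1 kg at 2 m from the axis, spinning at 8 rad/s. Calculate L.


Given: m = 1 kg, r = 2 m, omega = 8 rad/s
For a point mass: I = m*r^2
I = 1*2^2 = 1*4 = 4
L = I*omega = 4*8
L = 32 kg*m^2/s

32 kg*m^2/s


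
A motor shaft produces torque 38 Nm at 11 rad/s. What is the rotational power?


Given: tau = 38 Nm, omega = 11 rad/s
Using P = tau * omega
P = 38 * 11
P = 418 W

418 W


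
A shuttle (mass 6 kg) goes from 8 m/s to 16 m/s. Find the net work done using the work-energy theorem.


Given: m = 6 kg, v0 = 8 m/s, v = 16 m/s
Using W = (1/2)*m*(v^2 - v0^2)
v^2 = 16^2 = 256
v0^2 = 8^2 = 64
v^2 - v0^2 = 256 - 64 = 192
W = (1/2)*6*192 = 576 J

576 J


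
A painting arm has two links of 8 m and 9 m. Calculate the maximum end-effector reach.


Given: L1 = 8 m, L2 = 9 m
For a 2-link planar arm, max reach = L1 + L2 (fully extended)
Max reach = 8 + 9
Max reach = 17 m

17 m


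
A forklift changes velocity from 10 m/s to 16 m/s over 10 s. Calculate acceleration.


Given: initial velocity v0 = 10 m/s, final velocity v = 16 m/s, time t = 10 s
Using a = (v - v0) / t
a = (16 - 10) / 10
a = 6 / 10
a = 3/5 m/s^2

3/5 m/s^2


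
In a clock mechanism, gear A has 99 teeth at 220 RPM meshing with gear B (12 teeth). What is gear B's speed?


Given: N1 = 99 teeth, w1 = 220 RPM, N2 = 12 teeth
Using N1*w1 = N2*w2
w2 = N1*w1 / N2
w2 = 99*220 / 12
w2 = 21780 / 12
w2 = 1815 RPM

1815 RPM


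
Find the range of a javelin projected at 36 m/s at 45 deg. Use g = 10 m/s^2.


Given: v0 = 36 m/s, theta = 45 deg, g = 10 m/s^2
sin(2*45) = sin(90) = 1
Using R = v0^2 * sin(2*theta) / g
R = 36^2 * 1 / 10
R = 1296 / 10
R = 648/5 m

648/5 m


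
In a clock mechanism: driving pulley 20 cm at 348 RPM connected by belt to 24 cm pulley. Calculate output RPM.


Given: D1 = 20 cm, w1 = 348 RPM, D2 = 24 cm
Using D1*w1 = D2*w2
w2 = D1*w1 / D2
w2 = 20*348 / 24
w2 = 6960 / 24
w2 = 290 RPM

290 RPM


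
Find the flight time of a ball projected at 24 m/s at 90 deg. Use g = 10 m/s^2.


Given: v0 = 24 m/s, theta = 90 deg, g = 10 m/s^2
sin(90) = 1
Using T = 2*v0*sin(theta) / g
T = 2*24*1 / 10
T = 48 / 10
T = 24/5 s

24/5 s


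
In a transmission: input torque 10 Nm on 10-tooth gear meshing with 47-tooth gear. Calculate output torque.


Given: N1 = 10, N2 = 47, T1 = 10 Nm
Using T2/T1 = N2/N1
T2 = T1 * N2 / N1
T2 = 10 * 47 / 10
T2 = 470 / 10
T2 = 47 Nm

47 Nm


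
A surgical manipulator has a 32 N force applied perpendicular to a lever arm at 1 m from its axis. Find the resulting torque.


Given: F = 32 N, r = 1 m, angle = 90 deg (perpendicular)
Using tau = F * r * sin(90)
sin(90) = 1
tau = 32 * 1 * 1
tau = 32 Nm

32 Nm


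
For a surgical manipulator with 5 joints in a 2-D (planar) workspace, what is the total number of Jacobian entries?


Given: task space dimension = 2, joints = 5
Jacobian is a 2 x 5 matrix
Total entries = rows * columns
Total = 2 * 5
Total = 10

10


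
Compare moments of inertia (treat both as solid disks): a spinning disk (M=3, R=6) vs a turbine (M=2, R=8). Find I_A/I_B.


Given: M1=3 kg, R1=6 m, M2=2 kg, R2=8 m
For a disk: I = (1/2)*M*R^2, so I_A/I_B = (M1*R1^2)/(M2*R2^2)
M1*R1^2 = 3*36 = 108
M2*R2^2 = 2*64 = 128
I_A/I_B = 108/128 = 27/32

27/32


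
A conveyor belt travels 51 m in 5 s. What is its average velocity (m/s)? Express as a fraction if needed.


Given: distance d = 51 m, time t = 5 s
Using v = d / t
v = 51 / 5
v = 51/5 m/s

51/5 m/s


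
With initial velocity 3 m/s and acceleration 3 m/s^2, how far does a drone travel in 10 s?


Given: v0 = 3 m/s, a = 3 m/s^2, t = 10 s
Using s = v0*t + (1/2)*a*t^2
s = 3*10 + (1/2)*3*10^2
s = 30 + (1/2)*300
s = 30 + 150
s = 180

180 m


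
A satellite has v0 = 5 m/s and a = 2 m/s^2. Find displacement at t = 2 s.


Given: v0 = 5 m/s, a = 2 m/s^2, t = 2 s
Using s = v0*t + (1/2)*a*t^2
s = 5*2 + (1/2)*2*2^2
s = 10 + (1/2)*8
s = 10 + 4
s = 14

14 m


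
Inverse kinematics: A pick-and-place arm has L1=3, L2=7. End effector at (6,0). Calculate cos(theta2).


Given: L1 = 3, L2 = 7, target (x, y) = (6, 0)
Using cos(theta2) = (x^2 + y^2 - L1^2 - L2^2) / (2*L1*L2)
x^2 + y^2 = 6^2 + 0 = 36
L1^2 + L2^2 = 9 + 49 = 58
Numerator = 36 - 58 = -22
Denominator = 2*3*7 = 42
cos(theta2) = -22/42 = -11/21

-11/21


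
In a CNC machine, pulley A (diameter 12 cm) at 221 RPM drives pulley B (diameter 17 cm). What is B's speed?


Given: D1 = 12 cm, w1 = 221 RPM, D2 = 17 cm
Using D1*w1 = D2*w2
w2 = D1*w1 / D2
w2 = 12*221 / 17
w2 = 2652 / 17
w2 = 156 RPM

156 RPM


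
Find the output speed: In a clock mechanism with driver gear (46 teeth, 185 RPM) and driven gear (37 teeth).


Given: N1 = 46 teeth, w1 = 185 RPM, N2 = 37 teeth
Using N1*w1 = N2*w2
w2 = N1*w1 / N2
w2 = 46*185 / 37
w2 = 8510 / 37
w2 = 230 RPM

230 RPM


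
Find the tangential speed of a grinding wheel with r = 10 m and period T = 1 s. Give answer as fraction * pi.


Given: radius r = 10 m, period T = 1 s
Using v = 2*pi*r / T
v = 2*pi*10 / 1
v = 20*pi / 1
v = 20*pi m/s

20*pi m/s


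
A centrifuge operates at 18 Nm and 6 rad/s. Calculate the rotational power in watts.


Given: tau = 18 Nm, omega = 6 rad/s
Using P = tau * omega
P = 18 * 6
P = 108 W

108 W


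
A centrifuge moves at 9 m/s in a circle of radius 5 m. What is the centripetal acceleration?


Given: v = 9 m/s, r = 5 m
Using a_c = v^2 / r
a_c = 9^2 / 5
a_c = 81 / 5
a_c = 81/5 m/s^2

81/5 m/s^2


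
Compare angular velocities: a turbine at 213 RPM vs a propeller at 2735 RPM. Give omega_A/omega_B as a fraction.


Given: RPM_A = 213, RPM_B = 2735
omega = 2*pi*RPM/60, so omega_A/omega_B = RPM_A / RPM_B
omega_A/omega_B = 213 / 2735
omega_A/omega_B = 213/2735

213/2735


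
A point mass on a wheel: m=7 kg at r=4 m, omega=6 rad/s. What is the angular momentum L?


Given: m = 7 kg, r = 4 m, omega = 6 rad/s
For a point mass: I = m*r^2
I = 7*4^2 = 7*16 = 112
L = I*omega = 112*6
L = 672 kg*m^2/s

672 kg*m^2/s


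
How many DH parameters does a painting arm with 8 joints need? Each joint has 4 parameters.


Given: 8 joints, 4 DH parameters per joint (d, theta, a, alpha)
Total DH parameters = number_of_joints * 4
Total = 8 * 4
Total = 32

32


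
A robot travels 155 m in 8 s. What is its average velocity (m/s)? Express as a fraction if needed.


Given: distance d = 155 m, time t = 8 s
Using v = d / t
v = 155 / 8
v = 155/8 m/s

155/8 m/s


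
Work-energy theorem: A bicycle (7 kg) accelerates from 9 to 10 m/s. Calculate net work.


Given: m = 7 kg, v0 = 9 m/s, v = 10 m/s
Using W = (1/2)*m*(v^2 - v0^2)
v^2 = 10^2 = 100
v0^2 = 9^2 = 81
v^2 - v0^2 = 100 - 81 = 19
W = (1/2)*7*19 = 133/2 J

133/2 J


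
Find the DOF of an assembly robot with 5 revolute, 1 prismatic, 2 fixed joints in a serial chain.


Given: serial robot with 5 revolute, 1 prismatic, 2 fixed joints
DOF contribution per joint type: revolute=1, prismatic=1, spherical=3, fixed=0
DOF = 5*1 + 1*1 + 2*0
DOF = 6

6


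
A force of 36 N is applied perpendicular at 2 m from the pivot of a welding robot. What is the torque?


Given: F = 36 N, r = 2 m, angle = 90 deg (perpendicular)
Using tau = F * r * sin(90)
sin(90) = 1
tau = 36 * 2 * 1
tau = 72 Nm

72 Nm


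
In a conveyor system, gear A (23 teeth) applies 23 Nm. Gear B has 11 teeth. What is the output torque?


Given: N1 = 23, N2 = 11, T1 = 23 Nm
Using T2/T1 = N2/N1
T2 = T1 * N2 / N1
T2 = 23 * 11 / 23
T2 = 253 / 23
T2 = 11 Nm

11 Nm


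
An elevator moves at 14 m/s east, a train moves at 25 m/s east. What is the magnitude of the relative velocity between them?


Given: v_A = 14 m/s east, v_B = 25 m/s east
Both move in the same direction; relative speed = |v_A - v_B|
|14 - 25| = |-11|
= 11 m/s

11 m/s


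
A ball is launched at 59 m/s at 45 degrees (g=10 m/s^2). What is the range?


Given: v0 = 59 m/s, theta = 45 deg, g = 10 m/s^2
sin(2*45) = sin(90) = 1
Using R = v0^2 * sin(2*theta) / g
R = 59^2 * 1 / 10
R = 3481 / 10
R = 3481/10 m

3481/10 m


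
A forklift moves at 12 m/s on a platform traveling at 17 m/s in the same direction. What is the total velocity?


Given: object velocity = 12 m/s, platform velocity = 17 m/s (same direction)
Using classical velocity addition: v_total = v_object + v_platform
v_total = 12 + 17
v_total = 29 m/s

29 m/s


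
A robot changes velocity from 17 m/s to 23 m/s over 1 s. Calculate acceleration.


Given: initial velocity v0 = 17 m/s, final velocity v = 23 m/s, time t = 1 s
Using a = (v - v0) / t
a = (23 - 17) / 1
a = 6 / 1
a = 6 m/s^2

6 m/s^2


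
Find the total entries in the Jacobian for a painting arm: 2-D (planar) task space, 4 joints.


Given: task space dimension = 2, joints = 4
Jacobian is a 2 x 4 matrix
Total entries = rows * columns
Total = 2 * 4
Total = 8

8


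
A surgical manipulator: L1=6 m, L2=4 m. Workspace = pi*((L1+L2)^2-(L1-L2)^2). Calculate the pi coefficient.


Given: L1 = 6, L2 = 4
(L1+L2)^2 = (10)^2 = 100
(L1-L2)^2 = (2)^2 = 4
Difference = 100 - 4 = 96
This equals 4*L1*L2 = 4*6*4 = 96
Workspace area = 96*pi

96


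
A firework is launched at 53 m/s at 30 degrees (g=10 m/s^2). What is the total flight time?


Given: v0 = 53 m/s, theta = 30 deg, g = 10 m/s^2
sin(30) = 1/2
Using T = 2*v0*sin(theta) / g
T = 2*53*1/2 / 10
T = 53 / 10
T = 53/10 s

53/10 s


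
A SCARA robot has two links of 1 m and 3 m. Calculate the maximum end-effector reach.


Given: L1 = 1 m, L2 = 3 m
For a 2-link planar arm, max reach = L1 + L2 (fully extended)
Max reach = 1 + 3
Max reach = 4 m

4 m


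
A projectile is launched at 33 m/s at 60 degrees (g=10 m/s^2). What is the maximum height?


Given: v0 = 33 m/s, theta = 60 deg, g = 10 m/s^2
sin^2(60) = 3/4
Using H = v0^2 * sin^2(theta) / (2*g)
H = 33^2 * 3/4 / (2*10)
H = 1089 * 3/4 / 20
H = 3267/4 / 20
H = 3267/80 m

3267/80 m


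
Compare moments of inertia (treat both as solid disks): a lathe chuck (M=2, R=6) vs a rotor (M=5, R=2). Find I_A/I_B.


Given: M1=2 kg, R1=6 m, M2=5 kg, R2=2 m
For a disk: I = (1/2)*M*R^2, so I_A/I_B = (M1*R1^2)/(M2*R2^2)
M1*R1^2 = 2*36 = 72
M2*R2^2 = 5*4 = 20
I_A/I_B = 72/20 = 18/5

18/5


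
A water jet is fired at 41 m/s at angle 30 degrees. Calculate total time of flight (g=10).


Given: v0 = 41 m/s, theta = 30 deg, g = 10 m/s^2
sin(30) = 1/2
Using T = 2*v0*sin(theta) / g
T = 2*41*1/2 / 10
T = 41 / 10
T = 41/10 s

41/10 s


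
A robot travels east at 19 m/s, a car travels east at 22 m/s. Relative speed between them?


Given: v_A = 19 m/s east, v_B = 22 m/s east
Both move in the same direction; relative speed = |v_A - v_B|
|19 - 22| = |-3|
= 3 m/s

3 m/s


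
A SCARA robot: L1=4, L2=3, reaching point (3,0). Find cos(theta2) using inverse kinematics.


Given: L1 = 4, L2 = 3, target (x, y) = (3, 0)
Using cos(theta2) = (x^2 + y^2 - L1^2 - L2^2) / (2*L1*L2)
x^2 + y^2 = 3^2 + 0 = 9
L1^2 + L2^2 = 16 + 9 = 25
Numerator = 9 - 25 = -16
Denominator = 2*4*3 = 24
cos(theta2) = -16/24 = -2/3

-2/3


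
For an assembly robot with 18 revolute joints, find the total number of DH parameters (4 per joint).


Given: 18 joints, 4 DH parameters per joint (d, theta, a, alpha)
Total DH parameters = number_of_joints * 4
Total = 18 * 4
Total = 72

72


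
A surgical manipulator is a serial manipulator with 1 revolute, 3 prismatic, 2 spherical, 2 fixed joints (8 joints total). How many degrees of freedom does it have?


Given: serial robot with 1 revolute, 3 prismatic, 2 spherical, 2 fixed joints
DOF contribution per joint type: revolute=1, prismatic=1, spherical=3, fixed=0
DOF = 1*1 + 3*1 + 2*3 + 2*0
DOF = 10

10


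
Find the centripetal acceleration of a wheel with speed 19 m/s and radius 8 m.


Given: v = 19 m/s, r = 8 m
Using a_c = v^2 / r
a_c = 19^2 / 8
a_c = 361 / 8
a_c = 361/8 m/s^2

361/8 m/s^2


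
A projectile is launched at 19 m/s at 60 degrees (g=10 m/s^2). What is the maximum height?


Given: v0 = 19 m/s, theta = 60 deg, g = 10 m/s^2
sin^2(60) = 3/4
Using H = v0^2 * sin^2(theta) / (2*g)
H = 19^2 * 3/4 / (2*10)
H = 361 * 3/4 / 20
H = 1083/4 / 20
H = 1083/80 m

1083/80 m


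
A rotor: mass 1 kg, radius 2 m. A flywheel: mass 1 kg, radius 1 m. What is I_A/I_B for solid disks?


Given: M1=1 kg, R1=2 m, M2=1 kg, R2=1 m
For a disk: I = (1/2)*M*R^2, so I_A/I_B = (M1*R1^2)/(M2*R2^2)
M1*R1^2 = 1*4 = 4
M2*R2^2 = 1*1 = 1
I_A/I_B = 4/1 = 4

4


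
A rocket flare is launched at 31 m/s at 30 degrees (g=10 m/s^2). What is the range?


Given: v0 = 31 m/s, theta = 30 deg, g = 10 m/s^2
sin(2*30) = sin(60) = sqrt(3)/2
Using R = v0^2 * sin(2*theta) / g
R = 31^2 * (sqrt(3)/2) / 10
R = 961 * sqrt(3) / 20
R = 961/20*sqrt(3) m

961/20*sqrt(3) m


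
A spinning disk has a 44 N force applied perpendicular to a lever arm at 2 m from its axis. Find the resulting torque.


Given: F = 44 N, r = 2 m, angle = 90 deg (perpendicular)
Using tau = F * r * sin(90)
sin(90) = 1
tau = 44 * 2 * 1
tau = 88 Nm

88 Nm


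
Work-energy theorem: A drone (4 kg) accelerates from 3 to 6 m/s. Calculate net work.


Given: m = 4 kg, v0 = 3 m/s, v = 6 m/s
Using W = (1/2)*m*(v^2 - v0^2)
v^2 = 6^2 = 36
v0^2 = 3^2 = 9
v^2 - v0^2 = 36 - 9 = 27
W = (1/2)*4*27 = 54 J

54 J


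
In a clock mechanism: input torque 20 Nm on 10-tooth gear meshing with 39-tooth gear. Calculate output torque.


Given: N1 = 10, N2 = 39, T1 = 20 Nm
Using T2/T1 = N2/N1
T2 = T1 * N2 / N1
T2 = 20 * 39 / 10
T2 = 780 / 10
T2 = 78 Nm

78 Nm


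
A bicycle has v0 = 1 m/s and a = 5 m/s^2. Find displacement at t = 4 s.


Given: v0 = 1 m/s, a = 5 m/s^2, t = 4 s
Using s = v0*t + (1/2)*a*t^2
s = 1*4 + (1/2)*5*4^2
s = 4 + (1/2)*80
s = 4 + 40
s = 44

44 m


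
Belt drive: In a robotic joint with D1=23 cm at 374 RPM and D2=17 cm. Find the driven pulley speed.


Given: D1 = 23 cm, w1 = 374 RPM, D2 = 17 cm
Using D1*w1 = D2*w2
w2 = D1*w1 / D2
w2 = 23*374 / 17
w2 = 8602 / 17
w2 = 506 RPM

506 RPM


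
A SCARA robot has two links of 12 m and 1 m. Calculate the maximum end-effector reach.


Given: L1 = 12 m, L2 = 1 m
For a 2-link planar arm, max reach = L1 + L2 (fully extended)
Max reach = 12 + 1
Max reach = 13 m

13 m


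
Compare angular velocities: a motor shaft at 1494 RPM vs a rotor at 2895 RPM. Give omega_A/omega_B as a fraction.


Given: RPM_A = 1494, RPM_B = 2895
omega = 2*pi*RPM/60, so omega_A/omega_B = RPM_A / RPM_B
omega_A/omega_B = 1494 / 2895
omega_A/omega_B = 498/965

498/965


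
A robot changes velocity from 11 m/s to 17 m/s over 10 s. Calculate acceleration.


Given: initial velocity v0 = 11 m/s, final velocity v = 17 m/s, time t = 10 s
Using a = (v - v0) / t
a = (17 - 11) / 10
a = 6 / 10
a = 3/5 m/s^2

3/5 m/s^2


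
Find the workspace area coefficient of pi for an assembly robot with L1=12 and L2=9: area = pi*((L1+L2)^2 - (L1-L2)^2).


Given: L1 = 12, L2 = 9
(L1+L2)^2 = (21)^2 = 441
(L1-L2)^2 = (3)^2 = 9
Difference = 441 - 9 = 432
This equals 4*L1*L2 = 4*12*9 = 432
Workspace area = 432*pi

432


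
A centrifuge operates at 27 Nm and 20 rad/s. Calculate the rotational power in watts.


Given: tau = 27 Nm, omega = 20 rad/s
Using P = tau * omega
P = 27 * 20
P = 540 W

540 W


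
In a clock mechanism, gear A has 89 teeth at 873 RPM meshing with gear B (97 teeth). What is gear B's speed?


Given: N1 = 89 teeth, w1 = 873 RPM, N2 = 97 teeth
Using N1*w1 = N2*w2
w2 = N1*w1 / N2
w2 = 89*873 / 97
w2 = 77697 / 97
w2 = 801 RPM

801 RPM


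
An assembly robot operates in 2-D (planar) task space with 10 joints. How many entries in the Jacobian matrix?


Given: task space dimension = 2, joints = 10
Jacobian is a 2 x 10 matrix
Total entries = rows * columns
Total = 2 * 10
Total = 20

20


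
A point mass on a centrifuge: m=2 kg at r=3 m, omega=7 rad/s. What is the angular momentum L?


Given: m = 2 kg, r = 3 m, omega = 7 rad/s
For a point mass: I = m*r^2
I = 2*3^2 = 2*9 = 18
L = I*omega = 18*7
L = 126 kg*m^2/s

126 kg*m^2/s


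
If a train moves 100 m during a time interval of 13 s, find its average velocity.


Given: distance d = 100 m, time t = 13 s
Using v = d / t
v = 100 / 13
v = 100/13 m/s

100/13 m/s


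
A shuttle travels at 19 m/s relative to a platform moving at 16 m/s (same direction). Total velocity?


Given: object velocity = 19 m/s, platform velocity = 16 m/s (same direction)
Using classical velocity addition: v_total = v_object + v_platform
v_total = 19 + 16
v_total = 35 m/s

35 m/s


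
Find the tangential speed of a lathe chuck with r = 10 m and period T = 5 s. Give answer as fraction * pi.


Given: radius r = 10 m, period T = 5 s
Using v = 2*pi*r / T
v = 2*pi*10 / 5
v = 20*pi / 5
v = 4*pi m/s

4*pi m/s


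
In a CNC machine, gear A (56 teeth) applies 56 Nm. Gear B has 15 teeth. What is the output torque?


Given: N1 = 56, N2 = 15, T1 = 56 Nm
Using T2/T1 = N2/N1
T2 = T1 * N2 / N1
T2 = 56 * 15 / 56
T2 = 840 / 56
T2 = 15 Nm

15 Nm


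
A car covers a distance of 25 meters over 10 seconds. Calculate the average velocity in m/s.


Given: distance d = 25 m, time t = 10 s
Using v = d / t
v = 25 / 10
v = 5/2 m/s

5/2 m/s


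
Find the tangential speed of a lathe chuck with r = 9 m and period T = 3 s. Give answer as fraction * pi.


Given: radius r = 9 m, period T = 3 s
Using v = 2*pi*r / T
v = 2*pi*9 / 3
v = 18*pi / 3
v = 6*pi m/s

6*pi m/s


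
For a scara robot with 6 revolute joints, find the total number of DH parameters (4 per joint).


Given: 6 joints, 4 DH parameters per joint (d, theta, a, alpha)
Total DH parameters = number_of_joints * 4
Total = 6 * 4
Total = 24

24


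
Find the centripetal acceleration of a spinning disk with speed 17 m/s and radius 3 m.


Given: v = 17 m/s, r = 3 m
Using a_c = v^2 / r
a_c = 17^2 / 3
a_c = 289 / 3
a_c = 289/3 m/s^2

289/3 m/s^2


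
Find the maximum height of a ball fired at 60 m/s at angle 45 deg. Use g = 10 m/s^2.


Given: v0 = 60 m/s, theta = 45 deg, g = 10 m/s^2
sin^2(45) = 1/2
Using H = v0^2 * sin^2(theta) / (2*g)
H = 60^2 * 1/2 / (2*10)
H = 3600 * 1/2 / 20
H = 1800 / 20
H = 90 m

90 m


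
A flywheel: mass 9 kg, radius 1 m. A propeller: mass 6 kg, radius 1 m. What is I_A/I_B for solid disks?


Given: M1=9 kg, R1=1 m, M2=6 kg, R2=1 m
For a disk: I = (1/2)*M*R^2, so I_A/I_B = (M1*R1^2)/(M2*R2^2)
M1*R1^2 = 9*1 = 9
M2*R2^2 = 6*1 = 6
I_A/I_B = 9/6 = 3/2

3/2


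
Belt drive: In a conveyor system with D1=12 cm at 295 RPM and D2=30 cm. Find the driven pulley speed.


Given: D1 = 12 cm, w1 = 295 RPM, D2 = 30 cm
Using D1*w1 = D2*w2
w2 = D1*w1 / D2
w2 = 12*295 / 30
w2 = 3540 / 30
w2 = 118 RPM

118 RPM


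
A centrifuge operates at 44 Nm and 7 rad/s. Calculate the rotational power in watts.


Given: tau = 44 Nm, omega = 7 rad/s
Using P = tau * omega
P = 44 * 7
P = 308 W

308 W


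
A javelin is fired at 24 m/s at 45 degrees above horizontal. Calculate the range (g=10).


Given: v0 = 24 m/s, theta = 45 deg, g = 10 m/s^2
sin(2*45) = sin(90) = 1
Using R = v0^2 * sin(2*theta) / g
R = 24^2 * 1 / 10
R = 576 / 10
R = 288/5 m

288/5 m


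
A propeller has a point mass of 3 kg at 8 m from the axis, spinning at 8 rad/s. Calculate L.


Given: m = 3 kg, r = 8 m, omega = 8 rad/s
For a point mass: I = m*r^2
I = 3*8^2 = 3*64 = 192
L = I*omega = 192*8
L = 1536 kg*m^2/s

1536 kg*m^2/s


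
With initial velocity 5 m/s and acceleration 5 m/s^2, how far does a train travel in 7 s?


Given: v0 = 5 m/s, a = 5 m/s^2, t = 7 s
Using s = v0*t + (1/2)*a*t^2
s = 5*7 + (1/2)*5*7^2
s = 35 + (1/2)*245
s = 35 + 245/2
s = 315/2

315/2 m


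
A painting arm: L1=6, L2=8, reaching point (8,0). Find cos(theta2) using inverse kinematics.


Given: L1 = 6, L2 = 8, target (x, y) = (8, 0)
Using cos(theta2) = (x^2 + y^2 - L1^2 - L2^2) / (2*L1*L2)
x^2 + y^2 = 8^2 + 0 = 64
L1^2 + L2^2 = 36 + 64 = 100
Numerator = 64 - 100 = -36
Denominator = 2*6*8 = 96
cos(theta2) = -36/96 = -3/8

-3/8


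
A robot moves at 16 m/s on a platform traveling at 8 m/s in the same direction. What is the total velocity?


Given: object velocity = 16 m/s, platform velocity = 8 m/s (same direction)
Using classical velocity addition: v_total = v_object + v_platform
v_total = 16 + 8
v_total = 24 m/s

24 m/s


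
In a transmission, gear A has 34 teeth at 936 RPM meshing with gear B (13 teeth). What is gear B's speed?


Given: N1 = 34 teeth, w1 = 936 RPM, N2 = 13 teeth
Using N1*w1 = N2*w2
w2 = N1*w1 / N2
w2 = 34*936 / 13
w2 = 31824 / 13
w2 = 2448 RPM

2448 RPM


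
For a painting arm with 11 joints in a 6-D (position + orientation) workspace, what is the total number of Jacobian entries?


Given: task space dimension = 6, joints = 11
Jacobian is a 6 x 11 matrix
Total entries = rows * columns
Total = 6 * 11
Total = 66

66


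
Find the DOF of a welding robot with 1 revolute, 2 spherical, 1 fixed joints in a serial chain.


Given: serial robot with 1 revolute, 2 spherical, 1 fixed joints
DOF contribution per joint type: revolute=1, prismatic=1, spherical=3, fixed=0
DOF = 1*1 + 2*3 + 1*0
DOF = 7

7


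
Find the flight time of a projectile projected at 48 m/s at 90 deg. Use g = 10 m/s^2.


Given: v0 = 48 m/s, theta = 90 deg, g = 10 m/s^2
sin(90) = 1
Using T = 2*v0*sin(theta) / g
T = 2*48*1 / 10
T = 96 / 10
T = 48/5 s

48/5 s


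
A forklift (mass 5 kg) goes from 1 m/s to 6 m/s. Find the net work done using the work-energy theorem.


Given: m = 5 kg, v0 = 1 m/s, v = 6 m/s
Using W = (1/2)*m*(v^2 - v0^2)
v^2 = 6^2 = 36
v0^2 = 1^2 = 1
v^2 - v0^2 = 36 - 1 = 35
W = (1/2)*5*35 = 175/2 J

175/2 J


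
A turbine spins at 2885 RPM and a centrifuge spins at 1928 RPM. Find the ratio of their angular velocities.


Given: RPM_A = 2885, RPM_B = 1928
omega = 2*pi*RPM/60, so omega_A/omega_B = RPM_A / RPM_B
omega_A/omega_B = 2885 / 1928
omega_A/omega_B = 2885/1928

2885/1928


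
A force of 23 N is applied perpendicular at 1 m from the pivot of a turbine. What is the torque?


Given: F = 23 N, r = 1 m, angle = 90 deg (perpendicular)
Using tau = F * r * sin(90)
sin(90) = 1
tau = 23 * 1 * 1
tau = 23 Nm

23 Nm


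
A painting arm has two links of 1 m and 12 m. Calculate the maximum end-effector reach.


Given: L1 = 1 m, L2 = 12 m
For a 2-link planar arm, max reach = L1 + L2 (fully extended)
Max reach = 1 + 12
Max reach = 13 m

13 m


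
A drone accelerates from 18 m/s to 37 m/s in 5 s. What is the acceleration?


Given: initial velocity v0 = 18 m/s, final velocity v = 37 m/s, time t = 5 s
Using a = (v - v0) / t
a = (37 - 18) / 5
a = 19 / 5
a = 19/5 m/s^2

19/5 m/s^2


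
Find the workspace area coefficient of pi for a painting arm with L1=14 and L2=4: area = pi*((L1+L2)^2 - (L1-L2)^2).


Given: L1 = 14, L2 = 4
(L1+L2)^2 = (18)^2 = 324
(L1-L2)^2 = (10)^2 = 100
Difference = 324 - 100 = 224
This equals 4*L1*L2 = 4*14*4 = 224
Workspace area = 224*pi

224


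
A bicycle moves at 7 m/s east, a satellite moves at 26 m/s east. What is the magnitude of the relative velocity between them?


Given: v_A = 7 m/s east, v_B = 26 m/s east
Both move in the same direction; relative speed = |v_A - v_B|
|7 - 26| = |-19|
= 19 m/s

19 m/s


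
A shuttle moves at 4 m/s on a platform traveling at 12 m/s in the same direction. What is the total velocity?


Given: object velocity = 4 m/s, platform velocity = 12 m/s (same direction)
Using classical velocity addition: v_total = v_object + v_platform
v_total = 4 + 12
v_total = 16 m/s

16 m/s


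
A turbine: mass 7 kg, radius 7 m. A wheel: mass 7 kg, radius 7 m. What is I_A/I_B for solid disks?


Given: M1=7 kg, R1=7 m, M2=7 kg, R2=7 m
For a disk: I = (1/2)*M*R^2, so I_A/I_B = (M1*R1^2)/(M2*R2^2)
M1*R1^2 = 7*49 = 343
M2*R2^2 = 7*49 = 343
I_A/I_B = 343/343 = 1

1


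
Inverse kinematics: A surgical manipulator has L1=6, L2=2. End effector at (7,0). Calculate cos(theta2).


Given: L1 = 6, L2 = 2, target (x, y) = (7, 0)
Using cos(theta2) = (x^2 + y^2 - L1^2 - L2^2) / (2*L1*L2)
x^2 + y^2 = 7^2 + 0 = 49
L1^2 + L2^2 = 36 + 4 = 40
Numerator = 49 - 40 = 9
Denominator = 2*6*2 = 24
cos(theta2) = 9/24 = 3/8

3/8


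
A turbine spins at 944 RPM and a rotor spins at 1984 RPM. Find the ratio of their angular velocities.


Given: RPM_A = 944, RPM_B = 1984
omega = 2*pi*RPM/60, so omega_A/omega_B = RPM_A / RPM_B
omega_A/omega_B = 944 / 1984
omega_A/omega_B = 59/124

59/124


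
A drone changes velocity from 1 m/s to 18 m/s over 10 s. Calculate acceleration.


Given: initial velocity v0 = 1 m/s, final velocity v = 18 m/s, time t = 10 s
Using a = (v - v0) / t
a = (18 - 1) / 10
a = 17 / 10
a = 17/10 m/s^2

17/10 m/s^2


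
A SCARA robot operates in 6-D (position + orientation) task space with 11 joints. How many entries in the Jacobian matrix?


Given: task space dimension = 6, joints = 11
Jacobian is a 6 x 11 matrix
Total entries = rows * columns
Total = 6 * 11
Total = 66

66


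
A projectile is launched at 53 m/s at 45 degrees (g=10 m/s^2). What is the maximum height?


Given: v0 = 53 m/s, theta = 45 deg, g = 10 m/s^2
sin^2(45) = 1/2
Using H = v0^2 * sin^2(theta) / (2*g)
H = 53^2 * 1/2 / (2*10)
H = 2809 * 1/2 / 20
H = 2809/2 / 20
H = 2809/40 m

2809/40 m


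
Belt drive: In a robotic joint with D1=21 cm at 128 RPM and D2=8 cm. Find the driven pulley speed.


Given: D1 = 21 cm, w1 = 128 RPM, D2 = 8 cm
Using D1*w1 = D2*w2
w2 = D1*w1 / D2
w2 = 21*128 / 8
w2 = 2688 / 8
w2 = 336 RPM

336 RPM


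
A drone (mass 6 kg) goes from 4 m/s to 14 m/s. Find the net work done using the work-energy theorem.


Given: m = 6 kg, v0 = 4 m/s, v = 14 m/s
Using W = (1/2)*m*(v^2 - v0^2)
v^2 = 14^2 = 196
v0^2 = 4^2 = 16
v^2 - v0^2 = 196 - 16 = 180
W = (1/2)*6*180 = 540 J

540 J


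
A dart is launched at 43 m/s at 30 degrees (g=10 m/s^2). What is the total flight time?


Given: v0 = 43 m/s, theta = 30 deg, g = 10 m/s^2
sin(30) = 1/2
Using T = 2*v0*sin(theta) / g
T = 2*43*1/2 / 10
T = 43 / 10
T = 43/10 s

43/10 s


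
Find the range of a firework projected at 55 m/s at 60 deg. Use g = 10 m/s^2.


Given: v0 = 55 m/s, theta = 60 deg, g = 10 m/s^2
sin(2*60) = sin(120) = sqrt(3)/2
Using R = v0^2 * sin(2*theta) / g
R = 55^2 * (sqrt(3)/2) / 10
R = 3025 * sqrt(3) / 20
R = 605/4*sqrt(3) m

605/4*sqrt(3) m


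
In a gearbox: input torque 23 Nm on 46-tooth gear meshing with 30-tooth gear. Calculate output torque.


Given: N1 = 46, N2 = 30, T1 = 23 Nm
Using T2/T1 = N2/N1
T2 = T1 * N2 / N1
T2 = 23 * 30 / 46
T2 = 690 / 46
T2 = 15 Nm

15 Nm


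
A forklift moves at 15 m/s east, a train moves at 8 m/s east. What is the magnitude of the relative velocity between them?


Given: v_A = 15 m/s east, v_B = 8 m/s east
Both move in the same direction; relative speed = |v_A - v_B|
|15 - 8| = |7|
= 7 m/s

7 m/s


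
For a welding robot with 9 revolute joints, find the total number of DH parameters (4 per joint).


Given: 9 joints, 4 DH parameters per joint (d, theta, a, alpha)
Total DH parameters = number_of_joints * 4
Total = 9 * 4
Total = 36

36


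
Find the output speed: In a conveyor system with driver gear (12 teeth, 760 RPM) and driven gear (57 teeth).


Given: N1 = 12 teeth, w1 = 760 RPM, N2 = 57 teeth
Using N1*w1 = N2*w2
w2 = N1*w1 / N2
w2 = 12*760 / 57
w2 = 9120 / 57
w2 = 160 RPM

160 RPM


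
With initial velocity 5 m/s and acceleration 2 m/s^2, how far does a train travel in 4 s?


Given: v0 = 5 m/s, a = 2 m/s^2, t = 4 s
Using s = v0*t + (1/2)*a*t^2
s = 5*4 + (1/2)*2*4^2
s = 20 + (1/2)*32
s = 20 + 16
s = 36

36 m


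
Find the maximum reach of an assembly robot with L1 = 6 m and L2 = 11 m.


Given: L1 = 6 m, L2 = 11 m
For a 2-link planar arm, max reach = L1 + L2 (fully extended)
Max reach = 6 + 11
Max reach = 17 m

17 m


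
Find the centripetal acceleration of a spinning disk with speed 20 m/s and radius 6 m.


Given: v = 20 m/s, r = 6 m
Using a_c = v^2 / r
a_c = 20^2 / 6
a_c = 400 / 6
a_c = 200/3 m/s^2

200/3 m/s^2
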